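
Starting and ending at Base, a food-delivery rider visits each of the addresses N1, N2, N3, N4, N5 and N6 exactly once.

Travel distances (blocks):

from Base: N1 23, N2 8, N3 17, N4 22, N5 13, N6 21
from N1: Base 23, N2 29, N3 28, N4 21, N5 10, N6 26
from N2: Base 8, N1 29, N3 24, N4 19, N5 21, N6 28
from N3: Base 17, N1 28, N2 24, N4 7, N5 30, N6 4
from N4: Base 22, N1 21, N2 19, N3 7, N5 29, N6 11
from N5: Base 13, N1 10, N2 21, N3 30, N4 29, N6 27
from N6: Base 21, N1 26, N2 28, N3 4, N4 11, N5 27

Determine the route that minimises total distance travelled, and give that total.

There are 360 distinct closed tours to check (reversals are equivalent).
Base→N1→N2→N3→N4→N5→N6→Base: 23+29+24+7+29+27+21 = 160
Base→N1→N2→N3→N4→N6→N5→Base: 23+29+24+7+11+27+13 = 134
Base→N1→N2→N3→N5→N4→N6→Base: 23+29+24+30+29+11+21 = 167
Base→N1→N2→N3→N5→N6→N4→Base: 23+29+24+30+27+11+22 = 166
Base→N1→N2→N3→N6→N4→N5→Base: 23+29+24+4+11+29+13 = 133
Base→N1→N2→N3→N6→N5→N4→Base: 23+29+24+4+27+29+22 = 158
Base→N1→N2→N4→N3→N5→N6→Base: 23+29+19+7+30+27+21 = 156
Base→N1→N2→N4→N3→N6→N5→Base: 23+29+19+7+4+27+13 = 122
… (352 more)
Base→N2→N4→N3→N6→N1→N5→Base: 8+19+7+4+26+10+13 = 87  ← best
The minimum is 87.
One optimal route: Base → N2 → N4 → N3 → N6 → N1 → N5 → Base (or its reverse).

Shortest round trip = 87 blocks.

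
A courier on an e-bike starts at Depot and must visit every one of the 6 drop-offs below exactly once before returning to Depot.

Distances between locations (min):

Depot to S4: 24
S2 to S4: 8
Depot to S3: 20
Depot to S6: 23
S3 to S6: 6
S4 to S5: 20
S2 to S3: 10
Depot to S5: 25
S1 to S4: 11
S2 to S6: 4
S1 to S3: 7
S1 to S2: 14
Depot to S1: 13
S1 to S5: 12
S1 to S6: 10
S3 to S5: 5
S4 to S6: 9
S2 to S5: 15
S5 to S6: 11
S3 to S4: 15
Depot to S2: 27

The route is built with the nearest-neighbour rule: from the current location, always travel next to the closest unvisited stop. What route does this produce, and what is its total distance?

From Depot: distances to unvisited — S1=13, S3=20, S6=23, S4=24, S5=25, S2=27. Nearest is S1 (13).
From S1: distances to unvisited — S3=7, S6=10, S4=11, S5=12, S2=14. Nearest is S3 (7).
From S3: distances to unvisited — S5=5, S6=6, S2=10, S4=15. Nearest is S5 (5).
From S5: distances to unvisited — S6=11, S2=15, S4=20. Nearest is S6 (11).
From S6: distances to unvisited — S2=4, S4=9. Nearest is S2 (4).
From S2: distances to unvisited — S4=8. Nearest is S4 (8).
Return S4→Depot: 24.
Total = 13 + 7 + 5 + 11 + 4 + 8 + 24 = 72.

Nearest-neighbour total = 72 min; route Depot → S1 → S3 → S5 → S6 → S2 → S4 → Depot.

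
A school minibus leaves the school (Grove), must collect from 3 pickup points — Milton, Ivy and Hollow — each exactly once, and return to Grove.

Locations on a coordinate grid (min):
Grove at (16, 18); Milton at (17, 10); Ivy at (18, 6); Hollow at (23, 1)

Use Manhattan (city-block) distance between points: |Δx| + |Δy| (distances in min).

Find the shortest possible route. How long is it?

Minimum total distance: 48 min.

There are 3 distinct closed tours to check (reversals are equivalent).
Grove→Milton→Ivy→Hollow→Grove: 9+5+10+24 = 48
Grove→Milton→Hollow→Ivy→Grove: 9+15+10+14 = 48
Grove→Ivy→Milton→Hollow→Grove: 14+5+15+24 = 58
The minimum is 48.
One optimal route: Grove → Milton → Ivy → Hollow → Grove (or its reverse).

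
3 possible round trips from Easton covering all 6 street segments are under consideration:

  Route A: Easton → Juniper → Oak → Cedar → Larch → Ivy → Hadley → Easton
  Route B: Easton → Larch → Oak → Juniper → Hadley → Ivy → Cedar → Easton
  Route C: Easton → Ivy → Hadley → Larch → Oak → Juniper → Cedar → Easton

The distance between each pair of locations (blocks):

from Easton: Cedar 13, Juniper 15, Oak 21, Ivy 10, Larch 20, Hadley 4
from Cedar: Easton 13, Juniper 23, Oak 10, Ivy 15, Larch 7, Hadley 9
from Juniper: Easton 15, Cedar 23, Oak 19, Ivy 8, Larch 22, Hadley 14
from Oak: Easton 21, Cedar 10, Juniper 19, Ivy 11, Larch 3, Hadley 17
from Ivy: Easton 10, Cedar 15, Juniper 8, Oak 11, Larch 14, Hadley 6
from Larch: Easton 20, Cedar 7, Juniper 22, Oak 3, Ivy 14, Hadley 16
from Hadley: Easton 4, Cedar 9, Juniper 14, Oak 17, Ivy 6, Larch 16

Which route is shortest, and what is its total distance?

Shortest is Route A, total 75 blocks.

Route A: 15 + 19 + 10 + 7 + 14 + 6 + 4 = 75
Route B: 20 + 3 + 19 + 14 + 6 + 15 + 13 = 90
Route C: 10 + 6 + 16 + 3 + 19 + 23 + 13 = 90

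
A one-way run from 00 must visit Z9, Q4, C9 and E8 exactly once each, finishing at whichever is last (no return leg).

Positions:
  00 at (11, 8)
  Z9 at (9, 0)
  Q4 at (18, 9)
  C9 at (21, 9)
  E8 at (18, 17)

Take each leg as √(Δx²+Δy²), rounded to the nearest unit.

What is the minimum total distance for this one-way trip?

There are 4! = 24 possible orderings.
00 - Z9 - Q4 - C9 - E8: 8+13+3+9 = 33
00 - Z9 - Q4 - E8 - C9: 8+13+8+9 = 38
00 - Z9 - C9 - Q4 - E8: 8+15+3+8 = 34
00 - Z9 - C9 - E8 - Q4: 8+15+9+8 = 40
00 - Z9 - E8 - Q4 - C9: 8+19+8+3 = 38
00 - Z9 - E8 - C9 - Q4: 8+19+9+3 = 39
00 - Q4 - Z9 - C9 - E8: 7+13+15+9 = 44
00 - Q4 - Z9 - E8 - C9: 7+13+19+9 = 48
00 - Q4 - C9 - Z9 - E8: 7+3+15+19 = 44
00 - Q4 - C9 - E8 - Z9: 7+3+9+19 = 38
00 - Q4 - E8 - Z9 - C9: 7+8+19+15 = 49
00 - Q4 - E8 - C9 - Z9: 7+8+9+15 = 39
00 - C9 - Z9 - Q4 - E8: 10+15+13+8 = 46
00 - C9 - Z9 - E8 - Q4: 10+15+19+8 = 52
… (10 more)
The minimum is 33.
One shortest path: 00 → Z9 → Q4 → C9 → E8.

Minimum one-way distance = 33.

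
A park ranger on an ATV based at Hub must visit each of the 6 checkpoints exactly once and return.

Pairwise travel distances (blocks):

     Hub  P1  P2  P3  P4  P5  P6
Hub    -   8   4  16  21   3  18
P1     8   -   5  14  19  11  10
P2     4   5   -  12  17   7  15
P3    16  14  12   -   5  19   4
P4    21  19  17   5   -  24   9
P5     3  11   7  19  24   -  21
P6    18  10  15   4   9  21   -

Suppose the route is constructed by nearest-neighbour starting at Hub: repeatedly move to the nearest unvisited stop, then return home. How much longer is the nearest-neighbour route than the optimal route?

Hub: P5=3, P2=4, P1=8, P3=16, P6=18, P4=21 ⇒ P5
P5: P2=7, P1=11, P3=19, P6=21, P4=24 ⇒ P2
P2: P1=5, P3=12, P6=15, P4=17 ⇒ P1
P1: P6=10, P3=14, P4=19 ⇒ P6
P6: P3=4, P4=9 ⇒ P3
P3: P4=5 ⇒ P4
NN route Hub → P5 → P2 → P1 → P6 → P3 → P4 → Hub costs 55.
Optimal: Hub → P1 → P6 → P3 → P4 → P2 → P5 → Hub costs 54 (by enumerating all 360 distinct tours).
Excess = 55 − 54 = 1.

The nearest-neighbour route is 1 blocks longer than optimal.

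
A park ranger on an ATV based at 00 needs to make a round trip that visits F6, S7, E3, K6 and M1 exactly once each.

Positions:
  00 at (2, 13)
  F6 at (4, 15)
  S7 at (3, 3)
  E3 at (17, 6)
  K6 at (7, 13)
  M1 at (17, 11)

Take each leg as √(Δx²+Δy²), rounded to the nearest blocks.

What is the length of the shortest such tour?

Minimum total distance: 46 blocks.

00→F6→S7→E3→K6→M1→00: 3+12+14+12+10+15 = 66
00→F6→S7→E3→M1→K6→00: 3+12+14+5+10+5 = 49
00→F6→S7→K6→E3→M1→00: 3+12+11+12+5+15 = 58
00→F6→S7→K6→M1→E3→00: 3+12+11+10+5+17 = 58
00→F6→S7→M1→E3→K6→00: 3+12+16+5+12+5 = 53
00→F6→S7→M1→K6→E3→00: 3+12+16+10+12+17 = 70
00→F6→E3→S7→K6→M1→00: 3+16+14+11+10+15 = 69
00→F6→E3→S7→M1→K6→00: 3+16+14+16+10+5 = 64
00→F6→E3→K6→S7→M1→00: 3+16+12+11+16+15 = 73
00→F6→E3→K6→M1→S7→00: 3+16+12+10+16+10 = 67
00→F6→E3→M1→S7→K6→00: 3+16+5+16+11+5 = 56
00→F6→E3→M1→K6→S7→00: 3+16+5+10+11+10 = 55
00→F6→K6→S7→E3→M1→00: 3+4+11+14+5+15 = 52
00→F6→K6→S7→M1→E3→00: 3+4+11+16+5+17 = 56
… (46 more)
00→F6→K6→M1→E3→S7→00: 3+4+10+5+14+10 = 46  ← best
The minimum is 46.
One optimal route: 00 → F6 → K6 → M1 → E3 → S7 → 00 (or its reverse).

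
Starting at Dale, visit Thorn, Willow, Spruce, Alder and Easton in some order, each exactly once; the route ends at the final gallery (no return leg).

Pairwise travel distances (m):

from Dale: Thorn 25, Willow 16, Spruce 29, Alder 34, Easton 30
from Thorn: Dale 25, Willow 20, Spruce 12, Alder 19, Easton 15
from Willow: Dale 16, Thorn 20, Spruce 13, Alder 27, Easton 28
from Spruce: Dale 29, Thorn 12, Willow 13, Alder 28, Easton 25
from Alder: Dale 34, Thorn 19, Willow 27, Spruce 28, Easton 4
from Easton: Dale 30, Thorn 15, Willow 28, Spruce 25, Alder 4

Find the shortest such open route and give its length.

60 m — the minimum one-way total.

There are 5! = 120 possible orderings.
Dale → Thorn → Willow → Spruce → Alder → Easton: 25+20+13+28+4 = 90
Dale → Thorn → Willow → Spruce → Easton → Alder: 25+20+13+25+4 = 87
Dale → Thorn → Willow → Alder → Spruce → Easton: 25+20+27+28+25 = 125
Dale → Thorn → Willow → Alder → Easton → Spruce: 25+20+27+4+25 = 101
Dale → Thorn → Willow → Easton → Spruce → Alder: 25+20+28+25+28 = 126
Dale → Thorn → Willow → Easton → Alder → Spruce: 25+20+28+4+28 = 105
Dale → Thorn → Spruce → Willow → Alder → Easton: 25+12+13+27+4 = 81
Dale → Thorn → Spruce → Willow → Easton → Alder: 25+12+13+28+4 = 82
Dale → Thorn → Spruce → Alder → Willow → Easton: 25+12+28+27+28 = 120
Dale → Thorn → Spruce → Alder → Easton → Willow: 25+12+28+4+28 = 97
Dale → Thorn → Spruce → Easton → Willow → Alder: 25+12+25+28+27 = 117
Dale → Thorn → Spruce → Easton → Alder → Willow: 25+12+25+4+27 = 93
Dale → Thorn → Alder → Willow → Spruce → Easton: 25+19+27+13+25 = 109
Dale → Thorn → Alder → Willow → Easton → Spruce: 25+19+27+28+25 = 124
… (106 more)
Dale → Willow → Spruce → Thorn → Easton → Alder: 16+13+12+15+4 = 60  ← best
The minimum is 60.
One shortest path: Dale → Willow → Spruce → Thorn → Easton → Alder.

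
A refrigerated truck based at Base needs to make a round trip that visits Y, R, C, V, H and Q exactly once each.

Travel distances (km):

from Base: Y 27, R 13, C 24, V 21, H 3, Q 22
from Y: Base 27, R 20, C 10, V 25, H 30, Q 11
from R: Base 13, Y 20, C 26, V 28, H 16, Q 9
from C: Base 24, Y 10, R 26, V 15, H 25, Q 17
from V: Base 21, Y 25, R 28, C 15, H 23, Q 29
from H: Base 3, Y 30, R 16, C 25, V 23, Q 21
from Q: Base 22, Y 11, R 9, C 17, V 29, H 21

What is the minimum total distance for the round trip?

Minimum total distance: 84 km.

Base - Y - R - C - V - H - Q - Base: 27+20+26+15+23+21+22 = 154
Base - Y - R - C - V - Q - H - Base: 27+20+26+15+29+21+3 = 141
Base - Y - R - C - H - V - Q - Base: 27+20+26+25+23+29+22 = 172
Base - Y - R - C - H - Q - V - Base: 27+20+26+25+21+29+21 = 169
Base - Y - R - C - Q - V - H - Base: 27+20+26+17+29+23+3 = 145
Base - Y - R - C - Q - H - V - Base: 27+20+26+17+21+23+21 = 155
Base - Y - R - V - C - H - Q - Base: 27+20+28+15+25+21+22 = 158
Base - Y - R - V - C - Q - H - Base: 27+20+28+15+17+21+3 = 131
… (352 more)
Base - R - Q - Y - C - V - H - Base: 13+9+11+10+15+23+3 = 84  ← best
The minimum is 84.
One optimal route: Base → R → Q → Y → C → V → H → Base (or its reverse).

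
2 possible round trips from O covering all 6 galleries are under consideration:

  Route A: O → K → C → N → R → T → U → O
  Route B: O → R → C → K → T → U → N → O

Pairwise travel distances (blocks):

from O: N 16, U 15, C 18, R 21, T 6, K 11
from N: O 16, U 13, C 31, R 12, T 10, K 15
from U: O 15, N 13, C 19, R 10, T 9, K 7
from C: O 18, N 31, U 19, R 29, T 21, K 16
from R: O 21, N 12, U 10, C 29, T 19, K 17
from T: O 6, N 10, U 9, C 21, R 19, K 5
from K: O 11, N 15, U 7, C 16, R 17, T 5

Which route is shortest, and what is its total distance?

Route A: 11 + 16 + 31 + 12 + 19 + 9 + 15 = 113
Route B: 21 + 29 + 16 + 5 + 9 + 13 + 16 = 109

Shortest is Route B, total 109 blocks.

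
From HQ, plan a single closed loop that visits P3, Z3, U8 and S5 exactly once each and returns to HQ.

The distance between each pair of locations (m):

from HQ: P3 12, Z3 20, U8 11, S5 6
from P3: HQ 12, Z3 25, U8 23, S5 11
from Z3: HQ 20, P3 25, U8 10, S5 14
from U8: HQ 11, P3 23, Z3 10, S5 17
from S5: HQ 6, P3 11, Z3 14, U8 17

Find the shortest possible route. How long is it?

Minimum total distance: 58 m.

There are 12 distinct closed tours to check (reversals are equivalent).
HQ→P3→Z3→U8→S5→HQ: 12+25+10+17+6 = 70
HQ→P3→Z3→S5→U8→HQ: 12+25+14+17+11 = 79
HQ→P3→U8→Z3→S5→HQ: 12+23+10+14+6 = 65
HQ→P3→U8→S5→Z3→HQ: 12+23+17+14+20 = 86
HQ→P3→S5→Z3→U8→HQ: 12+11+14+10+11 = 58
HQ→P3→S5→U8→Z3→HQ: 12+11+17+10+20 = 70
HQ→Z3→P3→U8→S5→HQ: 20+25+23+17+6 = 91
HQ→Z3→P3→S5→U8→HQ: 20+25+11+17+11 = 84
HQ→Z3→U8→P3→S5→HQ: 20+10+23+11+6 = 70
HQ→Z3→S5→P3→U8→HQ: 20+14+11+23+11 = 79
HQ→U8→P3→Z3→S5→HQ: 11+23+25+14+6 = 79
HQ→U8→Z3→P3→S5→HQ: 11+10+25+11+6 = 63
The minimum is 58.
One optimal route: HQ → P3 → S5 → Z3 → U8 → HQ (or its reverse).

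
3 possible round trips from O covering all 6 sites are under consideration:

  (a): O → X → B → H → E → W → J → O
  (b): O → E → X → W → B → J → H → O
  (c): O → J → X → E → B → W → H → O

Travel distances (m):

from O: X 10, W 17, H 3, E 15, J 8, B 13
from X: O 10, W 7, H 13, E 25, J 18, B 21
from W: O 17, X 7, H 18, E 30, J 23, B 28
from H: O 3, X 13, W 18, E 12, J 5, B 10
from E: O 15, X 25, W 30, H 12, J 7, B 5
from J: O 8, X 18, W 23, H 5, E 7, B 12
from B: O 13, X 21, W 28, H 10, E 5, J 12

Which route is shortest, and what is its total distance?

95 m — (b) is the shortest.

(a): 10 + 21 + 10 + 12 + 30 + 23 + 8 = 114
(b): 15 + 25 + 7 + 28 + 12 + 5 + 3 = 95
(c): 8 + 18 + 25 + 5 + 28 + 18 + 3 = 105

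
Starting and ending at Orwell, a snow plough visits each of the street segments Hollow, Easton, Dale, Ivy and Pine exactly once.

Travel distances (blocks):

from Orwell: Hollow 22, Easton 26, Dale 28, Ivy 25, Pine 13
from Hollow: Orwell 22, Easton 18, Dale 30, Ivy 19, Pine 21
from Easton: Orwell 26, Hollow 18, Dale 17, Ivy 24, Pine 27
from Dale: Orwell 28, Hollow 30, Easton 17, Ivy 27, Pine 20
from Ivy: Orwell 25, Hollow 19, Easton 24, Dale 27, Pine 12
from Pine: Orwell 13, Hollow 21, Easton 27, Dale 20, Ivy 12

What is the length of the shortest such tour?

Minimum total distance: 107 blocks.

Orwell - Hollow - Easton - Dale - Ivy - Pine - Orwell: 22+18+17+27+12+13 = 109
Orwell - Hollow - Easton - Dale - Pine - Ivy - Orwell: 22+18+17+20+12+25 = 114
Orwell - Hollow - Easton - Ivy - Dale - Pine - Orwell: 22+18+24+27+20+13 = 124
Orwell - Hollow - Easton - Ivy - Pine - Dale - Orwell: 22+18+24+12+20+28 = 124
Orwell - Hollow - Easton - Pine - Dale - Ivy - Orwell: 22+18+27+20+27+25 = 139
Orwell - Hollow - Easton - Pine - Ivy - Dale - Orwell: 22+18+27+12+27+28 = 134
Orwell - Hollow - Dale - Easton - Ivy - Pine - Orwell: 22+30+17+24+12+13 = 118
Orwell - Hollow - Dale - Easton - Pine - Ivy - Orwell: 22+30+17+27+12+25 = 133
Orwell - Hollow - Dale - Ivy - Easton - Pine - Orwell: 22+30+27+24+27+13 = 143
Orwell - Hollow - Dale - Ivy - Pine - Easton - Orwell: 22+30+27+12+27+26 = 144
Orwell - Hollow - Dale - Pine - Easton - Ivy - Orwell: 22+30+20+27+24+25 = 148
Orwell - Hollow - Dale - Pine - Ivy - Easton - Orwell: 22+30+20+12+24+26 = 134
Orwell - Hollow - Ivy - Easton - Dale - Pine - Orwell: 22+19+24+17+20+13 = 115
Orwell - Hollow - Ivy - Easton - Pine - Dale - Orwell: 22+19+24+27+20+28 = 140
… (46 more)
Orwell - Dale - Easton - Hollow - Ivy - Pine - Orwell: 28+17+18+19+12+13 = 107  ← best
The minimum is 107.
One optimal route: Orwell → Dale → Easton → Hollow → Ivy → Pine → Orwell (or its reverse).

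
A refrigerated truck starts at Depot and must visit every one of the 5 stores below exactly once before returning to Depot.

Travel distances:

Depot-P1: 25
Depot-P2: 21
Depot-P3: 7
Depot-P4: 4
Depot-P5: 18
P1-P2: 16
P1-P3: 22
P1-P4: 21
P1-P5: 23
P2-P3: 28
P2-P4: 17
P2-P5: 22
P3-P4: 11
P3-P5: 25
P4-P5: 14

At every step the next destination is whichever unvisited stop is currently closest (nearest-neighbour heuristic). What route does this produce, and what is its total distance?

Nearest-neighbour total = 93; route Depot → P4 → P3 → P1 → P2 → P5 → Depot.

Depot → [P4:4 / P3:7 / P5:18 / P2:21 / P1:25] → P4 (4)
P4 → [P3:11 / P5:14 / P2:17 / P1:21] → P3 (11)
P3 → [P1:22 / P5:25 / P2:28] → P1 (22)
P1 → [P2:16 / P5:23] → P2 (16)
P2 → [P5:22] → P5 (22)
Return P5→Depot: 18.
Total = 4 + 11 + 22 + 16 + 22 + 18 = 93.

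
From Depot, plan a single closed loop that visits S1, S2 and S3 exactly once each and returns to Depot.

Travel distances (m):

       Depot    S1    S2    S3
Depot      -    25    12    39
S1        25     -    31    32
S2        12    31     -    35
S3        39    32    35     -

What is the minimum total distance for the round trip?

Depot → S1 → S2 → S3 → Depot: 25+31+35+39 = 130
Depot → S1 → S3 → S2 → Depot: 25+32+35+12 = 104
Depot → S2 → S1 → S3 → Depot: 12+31+32+39 = 114
The minimum is 104.
One optimal route: Depot → S1 → S3 → S2 → Depot (or its reverse).

Minimum total distance: 104 m.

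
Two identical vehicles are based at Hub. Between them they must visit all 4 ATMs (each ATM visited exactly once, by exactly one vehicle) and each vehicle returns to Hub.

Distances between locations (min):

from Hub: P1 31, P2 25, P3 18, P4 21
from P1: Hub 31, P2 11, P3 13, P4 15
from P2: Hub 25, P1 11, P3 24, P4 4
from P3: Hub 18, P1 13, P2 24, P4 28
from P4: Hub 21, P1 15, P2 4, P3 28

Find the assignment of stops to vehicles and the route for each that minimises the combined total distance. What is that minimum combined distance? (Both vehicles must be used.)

103 min — the smallest possible combined total.

Check every non-empty split of the stops between the two vehicles; for each half take its own optimal tour:
  {P1} + {P2, P3, P4}: 62 + 67 = 129
  {P2} + {P1, P3, P4}: 50 + 67 = 117
  {P1, P2} + {P3, P4}: 67 + 67 = 134
  {P3} + {P1, P2, P4}: 36 + 67 = 103
  {P1, P3} + {P2, P4}: 62 + 50 = 112
  {P2, P3} + {P1, P4}: 67 + 67 = 134
  … (7 splits in total)
Best: vehicle 1 Hub → P3 → Hub = 36; vehicle 2 Hub → P1 → P2 → P4 → Hub = 67; combined 103.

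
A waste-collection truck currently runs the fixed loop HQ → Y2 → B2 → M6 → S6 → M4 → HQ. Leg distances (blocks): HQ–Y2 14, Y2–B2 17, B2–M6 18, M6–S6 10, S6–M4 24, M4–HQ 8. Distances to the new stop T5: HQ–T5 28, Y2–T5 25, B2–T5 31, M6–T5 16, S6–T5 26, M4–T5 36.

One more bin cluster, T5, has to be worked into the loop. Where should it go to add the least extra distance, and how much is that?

Insertion cost between consecutive stops i–j is d(i,T5) + d(T5,j) − d(i,j):
  between HQ and Y2: 28 + 25 − 14 = 39
  between Y2 and B2: 25 + 31 − 17 = 39
  between B2 and M6: 31 + 16 − 18 = 29
  between M6 and S6: 16 + 26 − 10 = 32
  between S6 and M4: 26 + 36 − 24 = 38
  between M4 and HQ: 36 + 28 − 8 = 56
Cheapest insertion is between B2 and M6, adding 29.
New total = 91 + 29 = 120.

Adding 29 blocks by placing T5 on the B2–M6 leg.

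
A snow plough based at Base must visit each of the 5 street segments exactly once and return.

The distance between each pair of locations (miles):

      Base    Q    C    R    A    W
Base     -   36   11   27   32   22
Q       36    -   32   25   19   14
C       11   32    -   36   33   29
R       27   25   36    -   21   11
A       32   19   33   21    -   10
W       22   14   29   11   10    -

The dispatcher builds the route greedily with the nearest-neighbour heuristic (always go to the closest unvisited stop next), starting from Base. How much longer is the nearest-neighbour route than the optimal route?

Base: C=11, W=22, R=27, A=32, Q=36 ⇒ C
C: W=29, Q=32, A=33, R=36 ⇒ W
W: A=10, R=11, Q=14 ⇒ A
A: Q=19, R=21 ⇒ Q
Q: R=25 ⇒ R
NN route Base → C → W → A → Q → R → Base costs 121.
Optimal: Base → C → Q → A → W → R → Base costs 110 (by enumerating all 60 distinct tours).
Excess = 121 − 110 = 11.

Excess over optimum: 11 miles.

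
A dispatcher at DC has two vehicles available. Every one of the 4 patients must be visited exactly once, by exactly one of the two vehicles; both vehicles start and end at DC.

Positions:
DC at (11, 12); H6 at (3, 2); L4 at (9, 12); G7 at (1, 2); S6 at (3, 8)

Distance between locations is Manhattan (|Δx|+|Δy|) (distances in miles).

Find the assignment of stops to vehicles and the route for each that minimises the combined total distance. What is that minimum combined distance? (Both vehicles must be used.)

There are 2^3 − 1 = 7 ways to divide the 4 stops into two non-empty groups. For each, the best each vehicle can do is its own shortest tour through its group:
  {H6} + {L4, G7, S6}: 36 + 40 = 76
  {L4} + {H6, G7, S6}: 4 + 40 = 44
  {H6, L4} + {G7, S6}: 36 + 40 = 76
  {G7} + {H6, L4, S6}: 40 + 36 = 76
  {H6, G7} + {L4, S6}: 40 + 24 = 64
  {L4, G7} + {H6, S6}: 40 + 36 = 76
  … (7 splits in total)
Best: vehicle 1 DC → L4 → DC = 4; vehicle 2 DC → H6 → G7 → S6 → DC = 40; combined 44.

Minimum combined distance: 44 miles.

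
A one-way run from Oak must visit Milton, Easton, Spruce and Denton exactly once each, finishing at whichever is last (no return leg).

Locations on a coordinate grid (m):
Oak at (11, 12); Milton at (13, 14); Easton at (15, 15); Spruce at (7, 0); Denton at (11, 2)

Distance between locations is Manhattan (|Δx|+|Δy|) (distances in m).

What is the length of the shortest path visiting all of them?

There are 4! = 24 possible orderings.
Oak→Milton→Easton→Spruce→Denton: 4+3+23+6 = 36
Oak→Milton→Easton→Denton→Spruce: 4+3+17+6 = 30
Oak→Milton→Spruce→Easton→Denton: 4+20+23+17 = 64
Oak→Milton→Spruce→Denton→Easton: 4+20+6+17 = 47
Oak→Milton→Denton→Easton→Spruce: 4+14+17+23 = 58
Oak→Milton→Denton→Spruce→Easton: 4+14+6+23 = 47
Oak→Easton→Milton→Spruce→Denton: 7+3+20+6 = 36
Oak→Easton→Milton→Denton→Spruce: 7+3+14+6 = 30
Oak→Easton→Spruce→Milton→Denton: 7+23+20+14 = 64
Oak→Easton→Spruce→Denton→Milton: 7+23+6+14 = 50
Oak→Easton→Denton→Milton→Spruce: 7+17+14+20 = 58
Oak→Easton→Denton→Spruce→Milton: 7+17+6+20 = 50
Oak→Spruce→Milton→Easton→Denton: 16+20+3+17 = 56
Oak→Spruce→Milton→Denton→Easton: 16+20+14+17 = 67
… (10 more)
The minimum is 30.
One shortest path: Oak → Milton → Easton → Denton → Spruce.

30 m — the minimum one-way total.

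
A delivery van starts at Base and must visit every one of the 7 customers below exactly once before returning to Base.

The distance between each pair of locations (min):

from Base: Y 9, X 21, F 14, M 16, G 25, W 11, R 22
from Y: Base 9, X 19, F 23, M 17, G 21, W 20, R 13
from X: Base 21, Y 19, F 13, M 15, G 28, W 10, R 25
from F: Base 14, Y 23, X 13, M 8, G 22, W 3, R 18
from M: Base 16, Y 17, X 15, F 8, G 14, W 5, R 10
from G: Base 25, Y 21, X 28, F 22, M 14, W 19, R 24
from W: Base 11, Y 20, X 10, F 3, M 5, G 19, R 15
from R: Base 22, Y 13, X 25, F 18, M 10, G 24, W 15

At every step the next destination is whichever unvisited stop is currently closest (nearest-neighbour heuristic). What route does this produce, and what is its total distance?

106 min along Base → Y → R → M → W → F → X → G → Base.

At Base the remaining stops are Y 9, W 11, F 14, M 16, X 21, R 22, G 25; go to Y.
At Y the remaining stops are R 13, M 17, X 19, W 20, G 21, F 23; go to R.
At R the remaining stops are M 10, W 15, F 18, G 24, X 25; go to M.
At M the remaining stops are W 5, F 8, G 14, X 15; go to W.
At W the remaining stops are F 3, X 10, G 19; go to F.
At F the remaining stops are X 13, G 22; go to X.
At X the remaining stops are G 28; go to G.
Return G→Base: 25.
Total = 9 + 13 + 10 + 5 + 3 + 13 + 28 + 25 = 106.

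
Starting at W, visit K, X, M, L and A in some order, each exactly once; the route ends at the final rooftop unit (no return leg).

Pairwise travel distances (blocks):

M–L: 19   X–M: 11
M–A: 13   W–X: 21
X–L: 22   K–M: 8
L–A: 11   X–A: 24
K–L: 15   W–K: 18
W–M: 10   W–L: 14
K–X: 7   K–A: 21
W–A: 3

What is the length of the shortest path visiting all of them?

There are 5! = 120 possible orderings.
W → K → X → M → L → A: 18+7+11+19+11 = 66
W → K → X → M → A → L: 18+7+11+13+11 = 60
W → K → X → L → M → A: 18+7+22+19+13 = 79
W → K → X → L → A → M: 18+7+22+11+13 = 71
W → K → X → A → M → L: 18+7+24+13+19 = 81
W → K → X → A → L → M: 18+7+24+11+19 = 79
W → K → M → X → L → A: 18+8+11+22+11 = 70
W → K → M → X → A → L: 18+8+11+24+11 = 72
W → K → M → L → X → A: 18+8+19+22+24 = 91
W → K → M → L → A → X: 18+8+19+11+24 = 80
W → K → M → A → X → L: 18+8+13+24+22 = 85
W → K → M → A → L → X: 18+8+13+11+22 = 72
W → K → L → X → M → A: 18+15+22+11+13 = 79
W → K → L → X → A → M: 18+15+22+24+13 = 92
… (106 more)
W → A → L → K → X → M: 3+11+15+7+11 = 47  ← best
The minimum is 47.
One shortest path: W → A → L → K → X → M.

47 blocks — the minimum one-way total.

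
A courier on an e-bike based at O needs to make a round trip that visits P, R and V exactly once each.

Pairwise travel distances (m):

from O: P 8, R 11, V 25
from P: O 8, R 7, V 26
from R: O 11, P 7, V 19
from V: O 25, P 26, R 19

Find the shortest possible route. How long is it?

Shortest round trip = 59 m.

With 3 stops there are 3!/2 = 3 distinct round trips (a route and its reverse cost the same).
O → P → R → V → O: 8+7+19+25 = 59
O → P → V → R → O: 8+26+19+11 = 64
O → R → P → V → O: 11+7+26+25 = 69
The minimum is 59.
One optimal route: O → P → R → V → O (or its reverse).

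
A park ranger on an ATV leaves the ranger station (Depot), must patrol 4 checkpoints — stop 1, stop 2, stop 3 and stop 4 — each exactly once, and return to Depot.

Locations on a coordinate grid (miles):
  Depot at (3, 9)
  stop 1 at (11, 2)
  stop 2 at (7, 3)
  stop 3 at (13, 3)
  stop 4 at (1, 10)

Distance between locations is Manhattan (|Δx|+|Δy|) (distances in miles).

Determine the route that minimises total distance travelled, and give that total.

There are 12 distinct closed tours to check (reversals are equivalent).
Depot - stop 1 - stop 2 - stop 3 - stop 4 - Depot: 15+5+6+19+3 = 48
Depot - stop 1 - stop 2 - stop 4 - stop 3 - Depot: 15+5+13+19+16 = 68
Depot - stop 1 - stop 3 - stop 2 - stop 4 - Depot: 15+3+6+13+3 = 40
Depot - stop 1 - stop 3 - stop 4 - stop 2 - Depot: 15+3+19+13+10 = 60
Depot - stop 1 - stop 4 - stop 2 - stop 3 - Depot: 15+18+13+6+16 = 68
Depot - stop 1 - stop 4 - stop 3 - stop 2 - Depot: 15+18+19+6+10 = 68
Depot - stop 2 - stop 1 - stop 3 - stop 4 - Depot: 10+5+3+19+3 = 40
Depot - stop 2 - stop 1 - stop 4 - stop 3 - Depot: 10+5+18+19+16 = 68
Depot - stop 2 - stop 3 - stop 1 - stop 4 - Depot: 10+6+3+18+3 = 40
Depot - stop 2 - stop 4 - stop 1 - stop 3 - Depot: 10+13+18+3+16 = 60
Depot - stop 3 - stop 1 - stop 2 - stop 4 - Depot: 16+3+5+13+3 = 40
Depot - stop 3 - stop 2 - stop 1 - stop 4 - Depot: 16+6+5+18+3 = 48
The minimum is 40.
One optimal route: Depot → stop 1 → stop 3 → stop 2 → stop 4 → Depot (or its reverse).

Shortest round trip = 40 miles.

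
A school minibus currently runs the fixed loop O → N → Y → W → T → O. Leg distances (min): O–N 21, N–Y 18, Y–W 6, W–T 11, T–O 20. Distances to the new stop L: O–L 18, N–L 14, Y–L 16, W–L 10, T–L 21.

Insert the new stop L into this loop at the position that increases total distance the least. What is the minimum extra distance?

Insertion cost between consecutive stops i–j is d(i,L) + d(L,j) − d(i,j):
  between O and N: 18 + 14 − 21 = 11
  between N and Y: 14 + 16 − 18 = 12
  between Y and W: 16 + 10 − 6 = 20
  between W and T: 10 + 21 − 11 = 20
  between T and O: 21 + 18 − 20 = 19
Cheapest insertion is between O and N, adding 11.
New total = 76 + 11 = 87.

Minimum extra distance: 11 min, inserting L between O and N.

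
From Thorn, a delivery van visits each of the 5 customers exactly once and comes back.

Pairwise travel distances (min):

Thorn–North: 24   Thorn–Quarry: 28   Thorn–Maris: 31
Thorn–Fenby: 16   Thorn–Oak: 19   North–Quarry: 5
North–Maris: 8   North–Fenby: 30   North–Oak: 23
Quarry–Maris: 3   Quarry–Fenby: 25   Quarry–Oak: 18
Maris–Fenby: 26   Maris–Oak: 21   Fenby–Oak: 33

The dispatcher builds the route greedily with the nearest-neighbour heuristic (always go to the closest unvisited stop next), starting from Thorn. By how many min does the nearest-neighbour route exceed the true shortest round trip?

Thorn: Fenby=16, Oak=19, North=24, Quarry=28, Maris=31 ⇒ Fenby
Fenby: Quarry=25, Maris=26, North=30, Oak=33 ⇒ Quarry
Quarry: Maris=3, North=5, Oak=18 ⇒ Maris
Maris: North=8, Oak=21 ⇒ North
North: Oak=23 ⇒ Oak
NN route Thorn → Fenby → Quarry → Maris → North → Oak → Thorn costs 94.
Optimal: Thorn → Fenby → Maris → North → Quarry → Oak → Thorn costs 92 (by enumerating all 60 distinct tours).
Excess = 94 − 92 = 2.

2 min longer than the optimal tour.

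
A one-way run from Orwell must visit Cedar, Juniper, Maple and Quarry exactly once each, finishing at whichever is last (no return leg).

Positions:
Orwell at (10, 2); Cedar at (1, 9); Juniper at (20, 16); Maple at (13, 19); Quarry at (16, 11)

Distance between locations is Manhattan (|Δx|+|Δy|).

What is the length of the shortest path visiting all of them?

Shortest open route: 52.

There are 4! = 24 possible orderings.
Orwell - Cedar - Juniper - Maple - Quarry: 16+26+10+11 = 63
Orwell - Cedar - Juniper - Quarry - Maple: 16+26+9+11 = 62
Orwell - Cedar - Maple - Juniper - Quarry: 16+22+10+9 = 57
Orwell - Cedar - Maple - Quarry - Juniper: 16+22+11+9 = 58
Orwell - Cedar - Quarry - Juniper - Maple: 16+17+9+10 = 52
Orwell - Cedar - Quarry - Maple - Juniper: 16+17+11+10 = 54
Orwell - Juniper - Cedar - Maple - Quarry: 24+26+22+11 = 83
Orwell - Juniper - Cedar - Quarry - Maple: 24+26+17+11 = 78
Orwell - Juniper - Maple - Cedar - Quarry: 24+10+22+17 = 73
Orwell - Juniper - Maple - Quarry - Cedar: 24+10+11+17 = 62
Orwell - Juniper - Quarry - Cedar - Maple: 24+9+17+22 = 72
Orwell - Juniper - Quarry - Maple - Cedar: 24+9+11+22 = 66
Orwell - Maple - Cedar - Juniper - Quarry: 20+22+26+9 = 77
Orwell - Maple - Cedar - Quarry - Juniper: 20+22+17+9 = 68
… (10 more)
The minimum is 52.
One shortest path: Orwell → Cedar → Quarry → Juniper → Maple.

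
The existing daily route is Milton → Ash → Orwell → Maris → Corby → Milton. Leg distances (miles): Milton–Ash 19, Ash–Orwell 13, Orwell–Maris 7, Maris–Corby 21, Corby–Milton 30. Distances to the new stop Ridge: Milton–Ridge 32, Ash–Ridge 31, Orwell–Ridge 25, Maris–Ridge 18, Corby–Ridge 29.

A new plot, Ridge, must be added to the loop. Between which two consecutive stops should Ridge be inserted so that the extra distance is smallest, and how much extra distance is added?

Insertion cost between consecutive stops i–j is d(i,Ridge) + d(Ridge,j) − d(i,j):
  between Milton and Ash: 32 + 31 − 19 = 44
  between Ash and Orwell: 31 + 25 − 13 = 43
  between Orwell and Maris: 25 + 18 − 7 = 36
  between Maris and Corby: 18 + 29 − 21 = 26
  between Corby and Milton: 29 + 32 − 30 = 31
Cheapest insertion is between Maris and Corby, adding 26.
New total = 90 + 26 = 116.

Adding 26 miles by placing Ridge on the Maris–Corby leg.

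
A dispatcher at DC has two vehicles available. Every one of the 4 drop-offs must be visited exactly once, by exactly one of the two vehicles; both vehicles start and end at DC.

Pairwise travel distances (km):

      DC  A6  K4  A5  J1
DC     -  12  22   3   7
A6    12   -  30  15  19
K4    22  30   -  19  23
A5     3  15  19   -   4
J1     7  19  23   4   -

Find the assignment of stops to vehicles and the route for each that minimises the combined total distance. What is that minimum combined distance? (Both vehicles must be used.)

76 km — the smallest possible combined total.

Check every non-empty split of the stops between the two vehicles; for each half take its own optimal tour:
  {A6} + {K4, A5, J1}: 24 + 52 = 76
  {K4} + {A6, A5, J1}: 44 + 38 = 82
  {A6, K4} + {A5, J1}: 64 + 14 = 78
  {A5} + {A6, K4, J1}: 6 + 72 = 78
  {A6, A5} + {K4, J1}: 30 + 52 = 82
  {K4, A5} + {A6, J1}: 44 + 38 = 82
  … (7 splits in total)
Best: vehicle 1 DC → A6 → DC = 24; vehicle 2 DC → K4 → A5 → J1 → DC = 52; combined 76.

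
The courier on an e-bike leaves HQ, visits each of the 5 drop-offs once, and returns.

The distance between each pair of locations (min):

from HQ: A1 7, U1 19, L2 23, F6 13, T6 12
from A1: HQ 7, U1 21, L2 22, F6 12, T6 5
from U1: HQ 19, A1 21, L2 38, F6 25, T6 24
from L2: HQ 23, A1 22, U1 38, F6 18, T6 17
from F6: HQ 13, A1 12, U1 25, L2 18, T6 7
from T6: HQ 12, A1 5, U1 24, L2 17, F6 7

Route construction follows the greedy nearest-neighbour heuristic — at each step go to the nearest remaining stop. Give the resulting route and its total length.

94 min along HQ → A1 → T6 → F6 → L2 → U1 → HQ.

At HQ the remaining stops are A1 7, T6 12, F6 13, U1 19, L2 23; go to A1.
At A1 the remaining stops are T6 5, F6 12, U1 21, L2 22; go to T6.
At T6 the remaining stops are F6 7, L2 17, U1 24; go to F6.
At F6 the remaining stops are L2 18, U1 25; go to L2.
At L2 the remaining stops are U1 38; go to U1.
Return U1→HQ: 19.
Total = 7 + 5 + 7 + 18 + 38 + 19 = 94.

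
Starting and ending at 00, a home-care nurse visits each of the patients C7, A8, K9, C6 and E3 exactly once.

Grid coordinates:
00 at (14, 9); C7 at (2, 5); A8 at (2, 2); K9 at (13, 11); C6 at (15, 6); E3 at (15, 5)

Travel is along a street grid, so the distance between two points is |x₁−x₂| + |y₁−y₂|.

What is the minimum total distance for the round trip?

00-C7-A8-K9-C6-E3-00: 16+3+20+7+1+5 = 52
00-C7-A8-K9-E3-C6-00: 16+3+20+8+1+4 = 52
00-C7-A8-C6-K9-E3-00: 16+3+17+7+8+5 = 56
00-C7-A8-C6-E3-K9-00: 16+3+17+1+8+3 = 48
00-C7-A8-E3-K9-C6-00: 16+3+16+8+7+4 = 54
00-C7-A8-E3-C6-K9-00: 16+3+16+1+7+3 = 46
00-C7-K9-A8-C6-E3-00: 16+17+20+17+1+5 = 76
00-C7-K9-A8-E3-C6-00: 16+17+20+16+1+4 = 74
00-C7-K9-C6-A8-E3-00: 16+17+7+17+16+5 = 78
00-C7-K9-C6-E3-A8-00: 16+17+7+1+16+19 = 76
00-C7-K9-E3-A8-C6-00: 16+17+8+16+17+4 = 78
00-C7-K9-E3-C6-A8-00: 16+17+8+1+17+19 = 78
00-C7-C6-A8-K9-E3-00: 16+14+17+20+8+5 = 80
00-C7-C6-A8-E3-K9-00: 16+14+17+16+8+3 = 74
… (46 more)
00-K9-C7-A8-E3-C6-00: 3+17+3+16+1+4 = 44  ← best
The minimum is 44.
One optimal route: 00 → K9 → C7 → A8 → E3 → C6 → 00 (or its reverse).

Minimum total distance: 44.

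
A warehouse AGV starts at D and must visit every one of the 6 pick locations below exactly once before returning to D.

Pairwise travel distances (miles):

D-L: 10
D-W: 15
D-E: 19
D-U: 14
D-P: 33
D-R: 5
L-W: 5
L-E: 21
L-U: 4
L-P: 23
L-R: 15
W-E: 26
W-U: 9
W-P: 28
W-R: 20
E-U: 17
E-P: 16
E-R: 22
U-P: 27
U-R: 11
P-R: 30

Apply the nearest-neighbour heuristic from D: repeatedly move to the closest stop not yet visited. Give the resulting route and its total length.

D → [R:5 / L:10 / U:14 / W:15 / E:19 / P:33] → R (5)
R → [U:11 / L:15 / W:20 / E:22 / P:30] → U (11)
U → [L:4 / W:9 / E:17 / P:27] → L (4)
L → [W:5 / E:21 / P:23] → W (5)
W → [E:26 / P:28] → E (26)
E → [P:16] → P (16)
Return P→D: 33.
Total = 5 + 11 + 4 + 5 + 26 + 16 + 33 = 100.

100 miles along D → R → U → L → W → E → P → D.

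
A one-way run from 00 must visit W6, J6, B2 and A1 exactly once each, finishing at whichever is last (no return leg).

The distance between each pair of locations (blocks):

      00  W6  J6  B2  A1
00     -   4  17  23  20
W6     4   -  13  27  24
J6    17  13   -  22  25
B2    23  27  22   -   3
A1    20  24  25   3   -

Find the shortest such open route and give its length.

Minimum one-way distance = 42 blocks.

There are 4! = 24 possible orderings.
00→W6→J6→B2→A1: 4+13+22+3 = 42
00→W6→J6→A1→B2: 4+13+25+3 = 45
00→W6→B2→J6→A1: 4+27+22+25 = 78
00→W6→B2→A1→J6: 4+27+3+25 = 59
00→W6→A1→J6→B2: 4+24+25+22 = 75
00→W6→A1→B2→J6: 4+24+3+22 = 53
00→J6→W6→B2→A1: 17+13+27+3 = 60
00→J6→W6→A1→B2: 17+13+24+3 = 57
00→J6→B2→W6→A1: 17+22+27+24 = 90
00→J6→B2→A1→W6: 17+22+3+24 = 66
00→J6→A1→W6→B2: 17+25+24+27 = 93
00→J6→A1→B2→W6: 17+25+3+27 = 72
00→B2→W6→J6→A1: 23+27+13+25 = 88
00→B2→W6→A1→J6: 23+27+24+25 = 99
… (10 more)
The minimum is 42.
One shortest path: 00 → W6 → J6 → B2 → A1.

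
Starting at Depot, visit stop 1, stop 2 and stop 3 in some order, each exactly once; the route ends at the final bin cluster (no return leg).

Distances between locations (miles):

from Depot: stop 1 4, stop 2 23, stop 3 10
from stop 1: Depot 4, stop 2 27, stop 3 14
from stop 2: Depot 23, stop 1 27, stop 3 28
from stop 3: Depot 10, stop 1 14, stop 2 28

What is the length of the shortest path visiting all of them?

Minimum one-way distance = 46 miles.

There are 3! = 6 possible orderings.
Depot - stop 1 - stop 2 - stop 3: 4+27+28 = 59
Depot - stop 1 - stop 3 - stop 2: 4+14+28 = 46
Depot - stop 2 - stop 1 - stop 3: 23+27+14 = 64
Depot - stop 2 - stop 3 - stop 1: 23+28+14 = 65
Depot - stop 3 - stop 1 - stop 2: 10+14+27 = 51
Depot - stop 3 - stop 2 - stop 1: 10+28+27 = 65
The minimum is 46.
One shortest path: Depot → stop 1 → stop 3 → stop 2.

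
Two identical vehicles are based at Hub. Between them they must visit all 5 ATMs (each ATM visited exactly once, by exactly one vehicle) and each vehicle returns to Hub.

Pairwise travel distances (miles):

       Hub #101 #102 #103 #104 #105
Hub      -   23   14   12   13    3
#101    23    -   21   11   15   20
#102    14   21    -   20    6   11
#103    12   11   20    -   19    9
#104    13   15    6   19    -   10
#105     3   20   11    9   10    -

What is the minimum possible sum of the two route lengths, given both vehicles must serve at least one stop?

Minimum combined distance: 64 miles.

There are 2^4 − 1 = 15 ways to divide the 5 stops into two non-empty groups. For each, the best each vehicle can do is its own shortest tour through its group:
  {#101} + {#102, #103, #104, #105}: 46 + 51 = 97
  {#102} + {#101, #103, #104, #105}: 28 + 51 = 79
  {#101, #102} + {#103, #104, #105}: 58 + 44 = 102
  {#103} + {#101, #102, #104, #105}: 24 + 58 = 82
  {#101, #103} + {#102, #104, #105}: 46 + 33 = 79
  {#102, #103} + {#101, #104, #105}: 46 + 51 = 97
  … (15 splits in total)
  {#101, #102, #103, #104} + {#105}: 58 + 6 = 64  ← best
Best: vehicle 1 Hub → #102 → #104 → #101 → #103 → Hub = 58; vehicle 2 Hub → #105 → Hub = 6; combined 64.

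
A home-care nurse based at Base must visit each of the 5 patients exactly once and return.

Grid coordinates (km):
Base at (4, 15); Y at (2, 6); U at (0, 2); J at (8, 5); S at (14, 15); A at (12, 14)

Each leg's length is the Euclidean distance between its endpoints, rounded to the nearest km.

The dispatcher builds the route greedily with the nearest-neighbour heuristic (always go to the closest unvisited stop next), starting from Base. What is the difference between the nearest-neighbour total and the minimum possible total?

The nearest-neighbour route is 2 km longer than optimal.

Base: A=8, Y=9, S=10, J=11, U=14 ⇒ A
A: S=2, J=10, Y=13, U=17 ⇒ S
S: J=12, Y=15, U=19 ⇒ J
J: Y=6, U=9 ⇒ Y
Y: U=4 ⇒ U
NN route Base → A → S → J → Y → U → Base costs 46.
Optimal: Base → Y → U → J → S → A → Base costs 44 (by enumerating all 60 distinct tours).
Excess = 46 − 44 = 2.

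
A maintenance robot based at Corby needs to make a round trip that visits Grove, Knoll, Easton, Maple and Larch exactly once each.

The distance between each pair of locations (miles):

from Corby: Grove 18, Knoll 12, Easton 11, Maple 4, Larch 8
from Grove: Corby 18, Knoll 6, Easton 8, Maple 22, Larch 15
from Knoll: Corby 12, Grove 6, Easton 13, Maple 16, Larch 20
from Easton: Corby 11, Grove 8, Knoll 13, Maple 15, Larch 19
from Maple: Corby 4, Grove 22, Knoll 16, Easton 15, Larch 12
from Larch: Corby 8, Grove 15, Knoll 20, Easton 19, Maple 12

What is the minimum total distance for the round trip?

61 miles — the shortest possible round trip.

With 5 stops there are 5!/2 = 60 distinct round trips (a route and its reverse cost the same).
Corby-Grove-Knoll-Easton-Maple-Larch-Corby: 18+6+13+15+12+8 = 72
Corby-Grove-Knoll-Easton-Larch-Maple-Corby: 18+6+13+19+12+4 = 72
Corby-Grove-Knoll-Maple-Easton-Larch-Corby: 18+6+16+15+19+8 = 82
Corby-Grove-Knoll-Maple-Larch-Easton-Corby: 18+6+16+12+19+11 = 82
Corby-Grove-Knoll-Larch-Easton-Maple-Corby: 18+6+20+19+15+4 = 82
Corby-Grove-Knoll-Larch-Maple-Easton-Corby: 18+6+20+12+15+11 = 82
Corby-Grove-Easton-Knoll-Maple-Larch-Corby: 18+8+13+16+12+8 = 75
Corby-Grove-Easton-Knoll-Larch-Maple-Corby: 18+8+13+20+12+4 = 75
Corby-Grove-Easton-Maple-Knoll-Larch-Corby: 18+8+15+16+20+8 = 85
Corby-Grove-Easton-Maple-Larch-Knoll-Corby: 18+8+15+12+20+12 = 85
Corby-Grove-Easton-Larch-Knoll-Maple-Corby: 18+8+19+20+16+4 = 85
Corby-Grove-Easton-Larch-Maple-Knoll-Corby: 18+8+19+12+16+12 = 85
Corby-Grove-Maple-Knoll-Easton-Larch-Corby: 18+22+16+13+19+8 = 96
Corby-Grove-Maple-Knoll-Larch-Easton-Corby: 18+22+16+20+19+11 = 106
… (46 more)
Corby-Knoll-Grove-Easton-Maple-Larch-Corby: 12+6+8+15+12+8 = 61  ← best
The minimum is 61.
One optimal route: Corby → Knoll → Grove → Easton → Maple → Larch → Corby (or its reverse).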